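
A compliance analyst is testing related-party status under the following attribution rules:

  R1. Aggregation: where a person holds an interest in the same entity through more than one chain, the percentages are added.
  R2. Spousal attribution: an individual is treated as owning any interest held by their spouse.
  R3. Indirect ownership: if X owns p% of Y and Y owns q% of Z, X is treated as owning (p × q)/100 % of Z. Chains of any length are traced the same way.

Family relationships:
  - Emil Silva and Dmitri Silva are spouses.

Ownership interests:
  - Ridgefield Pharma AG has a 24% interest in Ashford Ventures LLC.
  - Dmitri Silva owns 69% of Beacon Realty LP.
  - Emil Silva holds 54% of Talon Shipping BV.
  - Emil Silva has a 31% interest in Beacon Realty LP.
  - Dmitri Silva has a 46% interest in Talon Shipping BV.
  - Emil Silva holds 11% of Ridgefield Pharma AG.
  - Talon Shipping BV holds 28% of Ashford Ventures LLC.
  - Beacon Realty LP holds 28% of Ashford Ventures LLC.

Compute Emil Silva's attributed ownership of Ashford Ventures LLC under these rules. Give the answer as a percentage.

By spousal attribution (R2), Emil Silva is treated as also owning Dmitri Silva's interest in Talon Shipping BV, giving 54% + 46% = 100%.
By spousal attribution (R2), Emil Silva is treated as also owning Dmitri Silva's interest in Beacon Realty LP, giving 31% + 69% = 100%.
Chain via Talon Shipping BV (R3): 100% × 28% = 28% of Ashford Ventures LLC.
Chain via Ridgefield Pharma AG (R3): 11% × 24% = 2.64% of Ashford Ventures LLC.
Chain via Beacon Realty LP (R3): 100% × 28% = 28% of Ashford Ventures LLC.
Aggregating (R1): 28% + 2.64% + 28% = 58.64%.

58.64%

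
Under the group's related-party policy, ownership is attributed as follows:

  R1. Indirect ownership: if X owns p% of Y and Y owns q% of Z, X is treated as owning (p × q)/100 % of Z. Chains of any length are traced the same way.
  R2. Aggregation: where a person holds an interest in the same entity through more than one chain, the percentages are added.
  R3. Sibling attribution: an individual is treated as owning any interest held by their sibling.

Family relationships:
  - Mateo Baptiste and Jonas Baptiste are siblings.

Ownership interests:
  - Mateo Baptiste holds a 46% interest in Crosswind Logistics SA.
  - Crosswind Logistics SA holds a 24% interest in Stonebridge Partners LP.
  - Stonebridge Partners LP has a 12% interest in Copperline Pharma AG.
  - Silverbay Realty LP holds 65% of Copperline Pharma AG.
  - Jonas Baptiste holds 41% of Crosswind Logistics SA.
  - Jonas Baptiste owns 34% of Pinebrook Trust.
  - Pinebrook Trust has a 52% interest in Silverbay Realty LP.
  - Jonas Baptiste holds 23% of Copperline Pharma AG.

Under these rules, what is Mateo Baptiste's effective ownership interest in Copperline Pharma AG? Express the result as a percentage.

36.9976%

By sibling attribution (R3), Mateo Baptiste is treated as also owning Jonas Baptiste's interest in Crosswind Logistics SA, giving 46% + 41% = 87%.
By sibling attribution (R3), Mateo Baptiste is treated as owning Jonas Baptiste's 34% interest in Pinebrook Trust.
By sibling attribution (R3), Mateo Baptiste is treated as owning Jonas Baptiste's 23% interest in Copperline Pharma AG.
Chain via Crosswind Logistics SA → Stonebridge Partners LP (R1): 87% × 24% × 12% = 2.5056% of Copperline Pharma AG.
Chain via Pinebrook Trust → Silverbay Realty LP (R1): 34% × 52% × 65% = 11.492% of Copperline Pharma AG.
Direct interest in Copperline Pharma AG: 23%.
Aggregating (R2): 2.5056% + 11.492% + 23% = 36.9976%.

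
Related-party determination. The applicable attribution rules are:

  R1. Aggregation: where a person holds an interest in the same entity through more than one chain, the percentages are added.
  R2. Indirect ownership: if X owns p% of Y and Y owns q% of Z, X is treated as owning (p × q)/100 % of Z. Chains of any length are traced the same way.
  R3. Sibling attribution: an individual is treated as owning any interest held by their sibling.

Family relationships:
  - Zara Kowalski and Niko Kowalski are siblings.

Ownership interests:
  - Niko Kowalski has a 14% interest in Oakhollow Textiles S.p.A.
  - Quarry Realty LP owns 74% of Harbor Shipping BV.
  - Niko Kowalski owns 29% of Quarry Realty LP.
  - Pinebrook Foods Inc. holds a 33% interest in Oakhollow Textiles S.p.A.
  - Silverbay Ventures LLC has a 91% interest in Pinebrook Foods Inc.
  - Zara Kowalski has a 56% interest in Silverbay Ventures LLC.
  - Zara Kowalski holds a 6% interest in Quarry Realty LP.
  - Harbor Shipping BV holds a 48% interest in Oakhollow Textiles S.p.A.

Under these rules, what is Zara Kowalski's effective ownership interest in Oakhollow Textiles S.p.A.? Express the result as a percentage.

By sibling attribution (R3), Zara Kowalski is treated as also owning Niko Kowalski's interest in Quarry Realty LP, giving 6% + 29% = 35%.
By sibling attribution (R3), Zara Kowalski is treated as owning Niko Kowalski's 14% interest in Oakhollow Textiles S.p.A.
Chain via Quarry Realty LP → Harbor Shipping BV (R2): 35% × 74% × 48% = 12.432% of Oakhollow Textiles S.p.A.
Chain via Silverbay Ventures LLC → Pinebrook Foods Inc. (R2): 56% × 91% × 33% = 16.8168% of Oakhollow Textiles S.p.A.
Direct interest in Oakhollow Textiles S.p.A: 14%.
Aggregating (R1): 12.432% + 16.8168% + 14% = 43.2488%.

43.2488%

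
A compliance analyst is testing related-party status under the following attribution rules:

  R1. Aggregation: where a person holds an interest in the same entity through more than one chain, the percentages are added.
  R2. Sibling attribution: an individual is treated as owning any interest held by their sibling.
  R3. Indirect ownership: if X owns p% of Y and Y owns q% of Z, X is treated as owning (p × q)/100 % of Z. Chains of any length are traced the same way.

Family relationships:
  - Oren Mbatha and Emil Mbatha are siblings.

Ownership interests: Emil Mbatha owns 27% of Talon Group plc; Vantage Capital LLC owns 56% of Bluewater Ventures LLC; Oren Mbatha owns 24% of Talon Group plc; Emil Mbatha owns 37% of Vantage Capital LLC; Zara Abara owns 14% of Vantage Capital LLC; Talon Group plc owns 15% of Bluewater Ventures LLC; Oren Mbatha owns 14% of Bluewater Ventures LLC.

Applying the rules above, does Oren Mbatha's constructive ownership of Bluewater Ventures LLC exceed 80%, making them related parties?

No

By sibling attribution (R2), Oren Mbatha is treated as also owning Emil Mbatha's interest in Talon Group plc, giving 24% + 27% = 51%.
By sibling attribution (R2), Oren Mbatha is treated as owning Emil Mbatha's 37% interest in Vantage Capital LLC.
Chain via Talon Group plc (R3): 51% × 15% = 7.65% of Bluewater Ventures LLC.
Direct interest in Bluewater Ventures LLC: 14%.
Chain via Vantage Capital LLC (R3): 37% × 56% = 20.72% of Bluewater Ventures LLC.
Aggregating (R1): 7.65% + 14% + 20.72% = 42.37%.
42.37% does not exceed the 80% threshold, so Oren is not a related party to Bluewater Ventures LLC.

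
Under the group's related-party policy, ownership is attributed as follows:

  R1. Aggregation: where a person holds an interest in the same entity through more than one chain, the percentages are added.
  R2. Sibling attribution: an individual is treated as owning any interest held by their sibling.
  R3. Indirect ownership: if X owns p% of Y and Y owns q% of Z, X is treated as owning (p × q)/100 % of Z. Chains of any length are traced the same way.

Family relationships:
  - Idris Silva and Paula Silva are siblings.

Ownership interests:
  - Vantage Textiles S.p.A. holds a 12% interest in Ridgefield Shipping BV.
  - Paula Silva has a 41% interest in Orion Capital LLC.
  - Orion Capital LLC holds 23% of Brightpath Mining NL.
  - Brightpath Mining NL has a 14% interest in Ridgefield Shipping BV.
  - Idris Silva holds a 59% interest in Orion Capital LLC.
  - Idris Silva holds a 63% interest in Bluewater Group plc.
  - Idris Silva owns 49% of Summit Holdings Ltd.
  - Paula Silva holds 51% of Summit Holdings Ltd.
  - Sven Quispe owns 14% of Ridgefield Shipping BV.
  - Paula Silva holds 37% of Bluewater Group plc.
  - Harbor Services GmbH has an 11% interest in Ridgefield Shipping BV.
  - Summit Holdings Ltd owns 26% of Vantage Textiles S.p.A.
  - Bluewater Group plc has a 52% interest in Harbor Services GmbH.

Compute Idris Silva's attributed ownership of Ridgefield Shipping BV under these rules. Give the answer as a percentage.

12.06%

By sibling attribution (R2), Idris Silva is treated as also owning Paula Silva's interest in Summit Holdings Ltd, giving 49% + 51% = 100%.
By sibling attribution (R2), Idris Silva is treated as also owning Paula Silva's interest in Bluewater Group plc, giving 63% + 37% = 100%.
By sibling attribution (R2), Idris Silva is treated as also owning Paula Silva's interest in Orion Capital LLC, giving 59% + 41% = 100%.
Chain via Summit Holdings Ltd → Vantage Textiles S.p.A. (R3): 100% × 26% × 12% = 3.12% of Ridgefield Shipping BV.
Chain via Bluewater Group plc → Harbor Services GmbH (R3): 100% × 52% × 11% = 5.72% of Ridgefield Shipping BV.
Chain via Orion Capital LLC → Brightpath Mining NL (R3): 100% × 23% × 14% = 3.22% of Ridgefield Shipping BV.
Aggregating (R1): 3.12% + 5.72% + 3.22% = 12.06%.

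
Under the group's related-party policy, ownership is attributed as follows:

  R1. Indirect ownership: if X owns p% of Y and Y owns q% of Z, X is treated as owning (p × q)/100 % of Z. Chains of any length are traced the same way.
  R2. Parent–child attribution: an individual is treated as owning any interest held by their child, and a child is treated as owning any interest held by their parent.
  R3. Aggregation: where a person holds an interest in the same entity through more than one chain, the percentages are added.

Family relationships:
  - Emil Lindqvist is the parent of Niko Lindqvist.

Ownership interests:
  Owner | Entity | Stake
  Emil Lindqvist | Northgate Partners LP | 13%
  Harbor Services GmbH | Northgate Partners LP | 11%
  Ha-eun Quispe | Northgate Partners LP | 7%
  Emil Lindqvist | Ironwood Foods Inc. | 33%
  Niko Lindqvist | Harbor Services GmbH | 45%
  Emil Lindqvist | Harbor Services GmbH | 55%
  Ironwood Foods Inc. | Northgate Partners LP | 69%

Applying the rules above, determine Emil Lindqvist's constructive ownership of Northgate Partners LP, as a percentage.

By parent–child attribution (R2), Emil Lindqvist is treated as also owning Niko Lindqvist's interest in Harbor Services GmbH, giving 55% + 45% = 100%.
Chain via Harbor Services GmbH (R1): 100% × 11% = 11% of Northgate Partners LP.
Chain via Ironwood Foods Inc. (R1): 33% × 69% = 22.77% of Northgate Partners LP.
Direct interest in Northgate Partners LP: 13%.
Aggregating (R3): 11% + 22.77% + 13% = 46.77%.

46.77%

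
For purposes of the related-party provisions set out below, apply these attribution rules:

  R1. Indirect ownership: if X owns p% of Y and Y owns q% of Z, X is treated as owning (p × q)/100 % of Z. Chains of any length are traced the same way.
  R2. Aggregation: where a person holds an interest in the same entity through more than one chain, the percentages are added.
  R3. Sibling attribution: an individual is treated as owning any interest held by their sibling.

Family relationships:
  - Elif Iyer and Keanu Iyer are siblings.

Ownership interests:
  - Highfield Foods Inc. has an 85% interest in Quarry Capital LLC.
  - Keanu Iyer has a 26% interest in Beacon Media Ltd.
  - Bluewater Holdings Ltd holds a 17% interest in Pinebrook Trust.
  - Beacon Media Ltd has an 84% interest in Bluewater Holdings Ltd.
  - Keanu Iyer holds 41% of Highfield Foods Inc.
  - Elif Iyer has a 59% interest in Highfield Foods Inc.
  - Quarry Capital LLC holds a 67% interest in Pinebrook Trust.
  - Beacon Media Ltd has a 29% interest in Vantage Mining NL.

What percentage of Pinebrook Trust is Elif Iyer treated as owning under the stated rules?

By sibling attribution (R3), Elif Iyer is treated as also owning Keanu Iyer's interest in Highfield Foods Inc, giving 59% + 41% = 100%.
By sibling attribution (R3), Elif Iyer is treated as owning Keanu Iyer's 26% interest in Beacon Media Ltd.
Chain via Highfield Foods Inc. → Quarry Capital LLC (R1): 100% × 85% × 67% = 56.95% of Pinebrook Trust.
Chain via Beacon Media Ltd → Bluewater Holdings Ltd (R1): 26% × 84% × 17% = 3.7128% of Pinebrook Trust.
Aggregating (R2): 56.95% + 3.7128% = 60.6628%.

60.6628%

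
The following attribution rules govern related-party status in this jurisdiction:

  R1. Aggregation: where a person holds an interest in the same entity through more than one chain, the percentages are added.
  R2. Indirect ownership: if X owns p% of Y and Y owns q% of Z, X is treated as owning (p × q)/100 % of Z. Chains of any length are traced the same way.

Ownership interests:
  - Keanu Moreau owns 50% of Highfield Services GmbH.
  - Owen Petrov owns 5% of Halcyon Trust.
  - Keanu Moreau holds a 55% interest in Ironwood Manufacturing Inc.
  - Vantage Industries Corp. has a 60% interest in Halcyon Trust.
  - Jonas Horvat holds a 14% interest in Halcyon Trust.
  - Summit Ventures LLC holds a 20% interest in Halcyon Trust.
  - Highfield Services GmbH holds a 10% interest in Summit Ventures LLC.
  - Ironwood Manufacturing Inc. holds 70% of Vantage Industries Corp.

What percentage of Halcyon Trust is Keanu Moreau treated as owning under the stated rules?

Chain via Highfield Services GmbH → Summit Ventures LLC (R2): 50% × 10% × 20% = 1% of Halcyon Trust.
Chain via Ironwood Manufacturing Inc. → Vantage Industries Corp. (R2): 55% × 70% × 60% = 23.1% of Halcyon Trust.
Aggregating (R1): 1% + 23.1% = 24.1%.

24.1%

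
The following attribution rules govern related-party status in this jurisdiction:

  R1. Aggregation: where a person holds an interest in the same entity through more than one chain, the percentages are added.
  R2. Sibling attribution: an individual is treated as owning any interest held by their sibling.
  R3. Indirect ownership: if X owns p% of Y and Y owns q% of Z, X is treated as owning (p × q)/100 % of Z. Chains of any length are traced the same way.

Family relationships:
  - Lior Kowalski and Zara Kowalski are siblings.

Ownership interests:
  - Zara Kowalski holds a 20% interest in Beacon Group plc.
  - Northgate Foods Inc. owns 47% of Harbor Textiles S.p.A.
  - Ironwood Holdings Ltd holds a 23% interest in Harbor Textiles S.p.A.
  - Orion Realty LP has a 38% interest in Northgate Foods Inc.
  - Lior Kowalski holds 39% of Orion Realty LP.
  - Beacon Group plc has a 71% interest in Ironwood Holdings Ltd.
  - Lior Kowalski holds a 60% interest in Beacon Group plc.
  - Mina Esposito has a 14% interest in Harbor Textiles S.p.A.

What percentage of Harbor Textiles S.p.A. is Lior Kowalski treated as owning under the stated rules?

20.0294%

By sibling attribution (R2), Lior Kowalski is treated as also owning Zara Kowalski's interest in Beacon Group plc, giving 60% + 20% = 80%.
Chain via Orion Realty LP → Northgate Foods Inc. (R3): 39% × 38% × 47% = 6.9654% of Harbor Textiles S.p.A.
Chain via Beacon Group plc → Ironwood Holdings Ltd (R3): 80% × 71% × 23% = 13.064% of Harbor Textiles S.p.A.
Aggregating (R1): 6.9654% + 13.064% = 20.0294%.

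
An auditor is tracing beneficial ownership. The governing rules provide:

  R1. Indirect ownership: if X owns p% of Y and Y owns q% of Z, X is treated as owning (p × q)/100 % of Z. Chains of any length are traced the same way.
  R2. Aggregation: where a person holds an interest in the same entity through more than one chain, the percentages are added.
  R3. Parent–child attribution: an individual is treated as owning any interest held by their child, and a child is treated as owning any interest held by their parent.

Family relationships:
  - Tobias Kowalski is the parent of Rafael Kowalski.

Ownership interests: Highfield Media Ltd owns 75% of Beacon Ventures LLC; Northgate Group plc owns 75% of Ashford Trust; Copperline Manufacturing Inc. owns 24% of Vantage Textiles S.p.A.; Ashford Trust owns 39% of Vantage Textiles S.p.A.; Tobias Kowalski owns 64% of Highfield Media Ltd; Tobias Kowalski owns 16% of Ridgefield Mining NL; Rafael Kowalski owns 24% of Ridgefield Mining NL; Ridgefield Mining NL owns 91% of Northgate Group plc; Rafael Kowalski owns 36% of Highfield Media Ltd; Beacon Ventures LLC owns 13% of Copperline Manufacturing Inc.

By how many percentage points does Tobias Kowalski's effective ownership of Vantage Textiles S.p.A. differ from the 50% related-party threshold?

By parent–child attribution (R3), Tobias Kowalski is treated as also owning Rafael Kowalski's interest in Highfield Media Ltd, giving 64% + 36% = 100%.
By parent–child attribution (R3), Tobias Kowalski is treated as also owning Rafael Kowalski's interest in Ridgefield Mining NL, giving 16% + 24% = 40%.
Chain via Highfield Media Ltd → Beacon Ventures LLC → Copperline Manufacturing Inc. (R1): 100% × 75% × 13% × 24% = 2.34% of Vantage Textiles S.p.A.
Chain via Ridgefield Mining NL → Northgate Group plc → Ashford Trust (R1): 40% × 91% × 75% × 39% = 10.647% of Vantage Textiles S.p.A.
Aggregating (R2): 2.34% + 10.647% = 12.987%.
12.987% falls short of the 50% threshold by 37.013 percentage points.

37.013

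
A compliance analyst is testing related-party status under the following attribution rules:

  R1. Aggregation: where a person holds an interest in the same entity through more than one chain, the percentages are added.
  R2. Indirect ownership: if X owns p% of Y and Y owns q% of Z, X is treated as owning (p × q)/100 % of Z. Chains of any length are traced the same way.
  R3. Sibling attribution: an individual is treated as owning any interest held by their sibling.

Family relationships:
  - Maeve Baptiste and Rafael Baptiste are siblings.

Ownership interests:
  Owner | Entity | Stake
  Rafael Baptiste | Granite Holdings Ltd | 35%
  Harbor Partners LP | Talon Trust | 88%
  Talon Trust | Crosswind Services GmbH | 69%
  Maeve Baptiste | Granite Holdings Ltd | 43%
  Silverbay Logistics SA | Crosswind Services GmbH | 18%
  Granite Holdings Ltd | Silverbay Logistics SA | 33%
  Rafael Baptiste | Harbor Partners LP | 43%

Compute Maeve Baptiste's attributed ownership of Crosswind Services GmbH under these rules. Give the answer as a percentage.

30.7428%

By sibling attribution (R3), Maeve Baptiste is treated as also owning Rafael Baptiste's interest in Granite Holdings Ltd, giving 43% + 35% = 78%.
By sibling attribution (R3), Maeve Baptiste is treated as owning Rafael Baptiste's 43% interest in Harbor Partners LP.
Chain via Granite Holdings Ltd → Silverbay Logistics SA (R2): 78% × 33% × 18% = 4.6332% of Crosswind Services GmbH.
Chain via Harbor Partners LP → Talon Trust (R2): 43% × 88% × 69% = 26.1096% of Crosswind Services GmbH.
Aggregating (R1): 4.6332% + 26.1096% = 30.7428%.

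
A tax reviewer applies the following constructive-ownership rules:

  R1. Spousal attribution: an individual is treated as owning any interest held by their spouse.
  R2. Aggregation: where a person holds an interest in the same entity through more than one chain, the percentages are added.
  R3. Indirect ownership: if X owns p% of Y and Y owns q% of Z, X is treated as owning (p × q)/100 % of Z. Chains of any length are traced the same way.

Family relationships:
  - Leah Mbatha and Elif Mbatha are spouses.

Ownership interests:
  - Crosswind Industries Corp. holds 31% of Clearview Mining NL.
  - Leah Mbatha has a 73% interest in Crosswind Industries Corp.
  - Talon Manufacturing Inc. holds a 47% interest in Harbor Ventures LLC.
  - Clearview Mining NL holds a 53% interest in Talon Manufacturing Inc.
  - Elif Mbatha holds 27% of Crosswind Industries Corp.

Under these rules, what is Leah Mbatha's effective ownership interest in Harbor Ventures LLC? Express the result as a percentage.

7.7221%

By spousal attribution (R1), Leah Mbatha is treated as also owning Elif Mbatha's interest in Crosswind Industries Corp, giving 73% + 27% = 100%.
Chain via Crosswind Industries Corp. → Clearview Mining NL → Talon Manufacturing Inc. (R3): 100% × 31% × 53% × 47% = 7.7221% of Harbor Ventures LLC.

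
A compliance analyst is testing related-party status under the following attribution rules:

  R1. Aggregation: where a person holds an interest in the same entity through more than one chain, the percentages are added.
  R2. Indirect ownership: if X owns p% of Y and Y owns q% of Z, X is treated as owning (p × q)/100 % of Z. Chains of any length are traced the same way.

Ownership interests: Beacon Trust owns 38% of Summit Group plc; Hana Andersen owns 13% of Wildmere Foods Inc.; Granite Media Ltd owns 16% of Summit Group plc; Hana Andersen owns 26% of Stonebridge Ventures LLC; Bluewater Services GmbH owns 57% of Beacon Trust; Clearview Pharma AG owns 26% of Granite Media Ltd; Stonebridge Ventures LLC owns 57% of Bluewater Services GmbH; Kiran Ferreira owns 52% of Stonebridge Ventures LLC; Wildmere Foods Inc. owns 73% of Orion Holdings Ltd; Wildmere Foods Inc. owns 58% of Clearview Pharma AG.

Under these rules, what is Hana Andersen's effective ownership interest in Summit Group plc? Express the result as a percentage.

3.523676%

Chain via Stonebridge Ventures LLC → Bluewater Services GmbH → Beacon Trust (R2): 26% × 57% × 57% × 38% = 3.210012% of Summit Group plc.
Chain via Wildmere Foods Inc. → Clearview Pharma AG → Granite Media Ltd (R2): 13% × 58% × 26% × 16% = 0.313664% of Summit Group plc.
Aggregating (R1): 3.210012% + 0.313664% = 3.523676%.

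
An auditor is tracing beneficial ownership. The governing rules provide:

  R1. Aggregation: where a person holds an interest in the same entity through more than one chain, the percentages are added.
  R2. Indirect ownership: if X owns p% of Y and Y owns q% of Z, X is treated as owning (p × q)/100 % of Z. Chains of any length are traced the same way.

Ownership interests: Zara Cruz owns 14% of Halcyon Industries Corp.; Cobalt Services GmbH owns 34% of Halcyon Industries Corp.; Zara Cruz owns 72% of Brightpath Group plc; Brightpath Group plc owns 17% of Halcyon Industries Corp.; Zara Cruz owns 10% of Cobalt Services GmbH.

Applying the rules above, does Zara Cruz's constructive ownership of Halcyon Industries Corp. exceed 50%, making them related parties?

Chain via Brightpath Group plc (R2): 72% × 17% = 12.24% of Halcyon Industries Corp.
Chain via Cobalt Services GmbH (R2): 10% × 34% = 3.4% of Halcyon Industries Corp.
Direct interest in Halcyon Industries Corp: 14%.
Aggregating (R1): 12.24% + 3.4% + 14% = 29.64%.
29.64% does not exceed the 50% threshold, so Zara is not a related party to Halcyon Industries Corp.

No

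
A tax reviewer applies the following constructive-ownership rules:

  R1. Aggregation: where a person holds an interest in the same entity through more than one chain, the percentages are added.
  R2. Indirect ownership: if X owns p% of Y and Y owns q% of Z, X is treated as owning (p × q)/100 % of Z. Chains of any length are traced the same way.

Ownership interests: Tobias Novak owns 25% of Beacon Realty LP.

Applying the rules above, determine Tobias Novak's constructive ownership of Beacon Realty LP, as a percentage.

25%

Direct interest in Beacon Realty LP: 25%.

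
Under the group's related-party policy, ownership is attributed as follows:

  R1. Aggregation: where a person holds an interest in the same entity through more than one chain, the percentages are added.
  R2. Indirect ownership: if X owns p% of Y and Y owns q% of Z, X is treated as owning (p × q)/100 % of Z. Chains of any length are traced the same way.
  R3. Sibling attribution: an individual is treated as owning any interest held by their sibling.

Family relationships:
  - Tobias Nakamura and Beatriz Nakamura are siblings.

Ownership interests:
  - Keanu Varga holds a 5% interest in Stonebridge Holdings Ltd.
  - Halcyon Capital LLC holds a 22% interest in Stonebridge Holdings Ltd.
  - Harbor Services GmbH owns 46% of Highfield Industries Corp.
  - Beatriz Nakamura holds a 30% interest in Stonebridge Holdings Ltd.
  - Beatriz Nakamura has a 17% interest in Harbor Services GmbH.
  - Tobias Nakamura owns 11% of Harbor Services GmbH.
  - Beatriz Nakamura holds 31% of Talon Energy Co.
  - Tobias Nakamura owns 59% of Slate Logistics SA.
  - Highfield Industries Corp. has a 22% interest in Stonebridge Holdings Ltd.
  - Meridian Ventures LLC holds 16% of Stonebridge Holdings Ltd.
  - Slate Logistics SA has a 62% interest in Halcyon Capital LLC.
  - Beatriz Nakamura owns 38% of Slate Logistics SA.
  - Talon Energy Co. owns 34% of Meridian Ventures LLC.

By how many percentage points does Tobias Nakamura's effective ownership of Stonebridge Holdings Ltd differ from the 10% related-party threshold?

37.7508

By sibling attribution (R3), Tobias Nakamura is treated as also owning Beatriz Nakamura's interest in Slate Logistics SA, giving 59% + 38% = 97%.
By sibling attribution (R3), Tobias Nakamura is treated as also owning Beatriz Nakamura's interest in Harbor Services GmbH, giving 11% + 17% = 28%.
By sibling attribution (R3), Tobias Nakamura is treated as owning Beatriz Nakamura's 31% interest in Talon Energy Co.
By sibling attribution (R3), Tobias Nakamura is treated as owning Beatriz Nakamura's 30% interest in Stonebridge Holdings Ltd.
Chain via Slate Logistics SA → Halcyon Capital LLC (R2): 97% × 62% × 22% = 13.2308% of Stonebridge Holdings Ltd.
Chain via Harbor Services GmbH → Highfield Industries Corp. (R2): 28% × 46% × 22% = 2.8336% of Stonebridge Holdings Ltd.
Chain via Talon Energy Co. → Meridian Ventures LLC (R2): 31% × 34% × 16% = 1.6864% of Stonebridge Holdings Ltd.
Direct interest in Stonebridge Holdings Ltd: 30%.
Aggregating (R1): 13.2308% + 2.8336% + 1.6864% + 30% = 47.7508%.
47.7508% exceeds the 10% threshold by 37.7508 percentage points.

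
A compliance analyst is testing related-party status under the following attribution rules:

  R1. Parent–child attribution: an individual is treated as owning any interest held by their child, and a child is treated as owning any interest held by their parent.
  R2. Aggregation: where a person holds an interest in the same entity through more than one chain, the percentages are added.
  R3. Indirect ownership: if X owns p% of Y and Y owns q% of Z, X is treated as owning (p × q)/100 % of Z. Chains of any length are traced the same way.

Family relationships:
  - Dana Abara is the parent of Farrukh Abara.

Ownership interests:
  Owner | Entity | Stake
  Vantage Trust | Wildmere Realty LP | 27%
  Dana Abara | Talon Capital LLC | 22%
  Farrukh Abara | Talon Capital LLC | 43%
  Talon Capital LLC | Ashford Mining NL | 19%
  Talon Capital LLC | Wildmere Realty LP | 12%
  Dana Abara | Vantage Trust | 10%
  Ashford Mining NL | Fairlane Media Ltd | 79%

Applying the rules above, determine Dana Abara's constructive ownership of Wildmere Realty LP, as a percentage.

10.5%

By parent–child attribution (R1), Dana Abara is treated as also owning Farrukh Abara's interest in Talon Capital LLC, giving 22% + 43% = 65%.
Chain via Talon Capital LLC (R3): 65% × 12% = 7.8% of Wildmere Realty LP.
Chain via Vantage Trust (R3): 10% × 27% = 2.7% of Wildmere Realty LP.
Aggregating (R2): 7.8% + 2.7% = 10.5%.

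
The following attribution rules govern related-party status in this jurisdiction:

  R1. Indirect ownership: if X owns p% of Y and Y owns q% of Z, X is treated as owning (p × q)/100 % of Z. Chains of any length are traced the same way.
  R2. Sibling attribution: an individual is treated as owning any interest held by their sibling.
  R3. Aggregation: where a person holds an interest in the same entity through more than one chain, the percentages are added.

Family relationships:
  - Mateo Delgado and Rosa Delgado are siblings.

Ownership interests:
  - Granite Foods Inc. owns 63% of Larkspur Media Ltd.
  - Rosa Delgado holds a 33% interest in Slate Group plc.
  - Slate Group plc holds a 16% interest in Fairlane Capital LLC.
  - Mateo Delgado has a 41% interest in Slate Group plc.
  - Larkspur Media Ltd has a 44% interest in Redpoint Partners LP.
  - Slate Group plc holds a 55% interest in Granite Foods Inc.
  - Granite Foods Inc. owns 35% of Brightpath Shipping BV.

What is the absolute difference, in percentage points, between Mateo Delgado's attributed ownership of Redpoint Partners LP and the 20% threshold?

By sibling attribution (R2), Mateo Delgado is treated as also owning Rosa Delgado's interest in Slate Group plc, giving 41% + 33% = 74%.
Chain via Slate Group plc → Granite Foods Inc. → Larkspur Media Ltd (R1): 74% × 55% × 63% × 44% = 11.28204% of Redpoint Partners LP.
11.28204% falls short of the 20% threshold by 8.71796 percentage points.

8.71796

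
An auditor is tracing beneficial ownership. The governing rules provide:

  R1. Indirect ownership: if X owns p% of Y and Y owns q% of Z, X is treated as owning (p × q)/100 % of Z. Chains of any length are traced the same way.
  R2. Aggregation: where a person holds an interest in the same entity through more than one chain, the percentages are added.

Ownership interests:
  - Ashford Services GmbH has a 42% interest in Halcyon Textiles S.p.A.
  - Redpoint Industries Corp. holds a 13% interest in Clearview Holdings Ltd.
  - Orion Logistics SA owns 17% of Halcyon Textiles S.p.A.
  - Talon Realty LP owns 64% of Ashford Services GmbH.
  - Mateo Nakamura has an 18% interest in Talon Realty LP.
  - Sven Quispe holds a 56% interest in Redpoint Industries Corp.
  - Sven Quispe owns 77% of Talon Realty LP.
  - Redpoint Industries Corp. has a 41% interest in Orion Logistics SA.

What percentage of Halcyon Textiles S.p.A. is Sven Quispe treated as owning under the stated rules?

Chain via Talon Realty LP → Ashford Services GmbH (R1): 77% × 64% × 42% = 20.6976% of Halcyon Textiles S.p.A.
Chain via Redpoint Industries Corp. → Orion Logistics SA (R1): 56% × 41% × 17% = 3.9032% of Halcyon Textiles S.p.A.
Aggregating (R2): 20.6976% + 3.9032% = 24.6008%.

24.6008%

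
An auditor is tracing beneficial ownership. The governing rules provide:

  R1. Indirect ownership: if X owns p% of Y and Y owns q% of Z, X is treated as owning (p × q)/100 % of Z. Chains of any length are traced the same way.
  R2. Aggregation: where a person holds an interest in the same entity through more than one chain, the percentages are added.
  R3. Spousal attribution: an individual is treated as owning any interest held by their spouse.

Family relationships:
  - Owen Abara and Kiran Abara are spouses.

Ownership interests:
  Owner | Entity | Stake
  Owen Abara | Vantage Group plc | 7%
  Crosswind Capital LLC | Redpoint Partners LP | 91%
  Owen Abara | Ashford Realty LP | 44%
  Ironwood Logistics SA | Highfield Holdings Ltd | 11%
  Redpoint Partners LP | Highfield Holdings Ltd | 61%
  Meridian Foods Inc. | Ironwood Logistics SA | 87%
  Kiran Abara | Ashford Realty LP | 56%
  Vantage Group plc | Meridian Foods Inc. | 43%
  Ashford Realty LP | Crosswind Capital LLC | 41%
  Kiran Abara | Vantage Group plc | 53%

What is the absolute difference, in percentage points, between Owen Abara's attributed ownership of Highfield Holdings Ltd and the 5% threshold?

By spousal attribution (R3), Owen Abara is treated as also owning Kiran Abara's interest in Vantage Group plc, giving 7% + 53% = 60%.
By spousal attribution (R3), Owen Abara is treated as also owning Kiran Abara's interest in Ashford Realty LP, giving 44% + 56% = 100%.
Chain via Vantage Group plc → Meridian Foods Inc. → Ironwood Logistics SA (R1): 60% × 43% × 87% × 11% = 2.46906% of Highfield Holdings Ltd.
Chain via Ashford Realty LP → Crosswind Capital LLC → Redpoint Partners LP (R1): 100% × 41% × 91% × 61% = 22.7591% of Highfield Holdings Ltd.
Aggregating (R2): 2.46906% + 22.7591% = 25.22816%.
25.22816% exceeds the 5% threshold by 20.22816 percentage points.

20.22816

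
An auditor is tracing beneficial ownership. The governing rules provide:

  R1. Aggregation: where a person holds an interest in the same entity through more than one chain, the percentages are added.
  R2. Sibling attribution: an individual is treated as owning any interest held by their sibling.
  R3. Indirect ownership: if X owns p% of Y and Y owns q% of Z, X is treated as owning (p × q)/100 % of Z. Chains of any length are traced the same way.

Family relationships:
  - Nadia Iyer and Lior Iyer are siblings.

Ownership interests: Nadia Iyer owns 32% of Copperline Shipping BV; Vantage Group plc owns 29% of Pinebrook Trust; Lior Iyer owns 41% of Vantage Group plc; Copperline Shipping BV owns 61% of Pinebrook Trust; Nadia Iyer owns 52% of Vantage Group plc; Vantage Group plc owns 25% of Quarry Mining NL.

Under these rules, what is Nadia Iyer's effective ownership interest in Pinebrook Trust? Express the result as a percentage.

46.49%

By sibling attribution (R2), Nadia Iyer is treated as also owning Lior Iyer's interest in Vantage Group plc, giving 52% + 41% = 93%.
Chain via Copperline Shipping BV (R3): 32% × 61% = 19.52% of Pinebrook Trust.
Chain via Vantage Group plc (R3): 93% × 29% = 26.97% of Pinebrook Trust.
Aggregating (R1): 19.52% + 26.97% = 46.49%.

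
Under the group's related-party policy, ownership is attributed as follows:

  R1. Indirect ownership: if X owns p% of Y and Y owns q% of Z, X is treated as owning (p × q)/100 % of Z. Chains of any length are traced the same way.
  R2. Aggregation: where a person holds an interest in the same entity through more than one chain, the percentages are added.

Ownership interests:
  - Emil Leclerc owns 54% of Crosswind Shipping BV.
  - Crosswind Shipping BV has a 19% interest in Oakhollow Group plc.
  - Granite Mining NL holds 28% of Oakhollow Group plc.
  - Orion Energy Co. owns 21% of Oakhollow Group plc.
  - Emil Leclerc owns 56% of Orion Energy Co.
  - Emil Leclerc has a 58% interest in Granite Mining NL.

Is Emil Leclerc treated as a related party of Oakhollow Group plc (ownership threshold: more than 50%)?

No

Chain via Orion Energy Co. (R1): 56% × 21% = 11.76% of Oakhollow Group plc.
Chain via Crosswind Shipping BV (R1): 54% × 19% = 10.26% of Oakhollow Group plc.
Chain via Granite Mining NL (R1): 58% × 28% = 16.24% of Oakhollow Group plc.
Aggregating (R2): 11.76% + 10.26% + 16.24% = 38.26%.
38.26% does not exceed the 50% threshold, so Emil is not a related party to Oakhollow Group plc.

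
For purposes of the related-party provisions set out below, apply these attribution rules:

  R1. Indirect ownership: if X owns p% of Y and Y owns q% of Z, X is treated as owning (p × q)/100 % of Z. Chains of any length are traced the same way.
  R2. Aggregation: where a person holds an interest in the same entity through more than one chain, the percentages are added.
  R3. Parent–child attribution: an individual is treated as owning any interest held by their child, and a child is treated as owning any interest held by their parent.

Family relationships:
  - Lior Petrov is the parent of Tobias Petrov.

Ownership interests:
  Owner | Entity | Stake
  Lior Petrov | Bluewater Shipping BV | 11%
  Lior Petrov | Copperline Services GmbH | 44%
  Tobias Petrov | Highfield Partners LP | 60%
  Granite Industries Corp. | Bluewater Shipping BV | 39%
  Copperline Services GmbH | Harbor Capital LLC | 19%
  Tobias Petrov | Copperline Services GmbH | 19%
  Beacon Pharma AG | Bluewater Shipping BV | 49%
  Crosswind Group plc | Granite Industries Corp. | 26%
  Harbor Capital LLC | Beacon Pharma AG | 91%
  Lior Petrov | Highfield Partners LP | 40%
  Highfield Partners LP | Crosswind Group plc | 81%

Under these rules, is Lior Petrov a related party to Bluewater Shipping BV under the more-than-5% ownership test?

By parent–child attribution (R3), Lior Petrov is treated as also owning Tobias Petrov's interest in Copperline Services GmbH, giving 44% + 19% = 63%.
By parent–child attribution (R3), Lior Petrov is treated as also owning Tobias Petrov's interest in Highfield Partners LP, giving 40% + 60% = 100%.
Chain via Copperline Services GmbH → Harbor Capital LLC → Beacon Pharma AG (R1): 63% × 19% × 91% × 49% = 5.337423% of Bluewater Shipping BV.
Chain via Highfield Partners LP → Crosswind Group plc → Granite Industries Corp. (R1): 100% × 81% × 26% × 39% = 8.2134% of Bluewater Shipping BV.
Direct interest in Bluewater Shipping BV: 11%.
Aggregating (R2): 5.337423% + 8.2134% + 11% = 24.550823%.
24.550823% exceeds the 5% threshold, so Lior is a related party to Bluewater Shipping BV.

Yes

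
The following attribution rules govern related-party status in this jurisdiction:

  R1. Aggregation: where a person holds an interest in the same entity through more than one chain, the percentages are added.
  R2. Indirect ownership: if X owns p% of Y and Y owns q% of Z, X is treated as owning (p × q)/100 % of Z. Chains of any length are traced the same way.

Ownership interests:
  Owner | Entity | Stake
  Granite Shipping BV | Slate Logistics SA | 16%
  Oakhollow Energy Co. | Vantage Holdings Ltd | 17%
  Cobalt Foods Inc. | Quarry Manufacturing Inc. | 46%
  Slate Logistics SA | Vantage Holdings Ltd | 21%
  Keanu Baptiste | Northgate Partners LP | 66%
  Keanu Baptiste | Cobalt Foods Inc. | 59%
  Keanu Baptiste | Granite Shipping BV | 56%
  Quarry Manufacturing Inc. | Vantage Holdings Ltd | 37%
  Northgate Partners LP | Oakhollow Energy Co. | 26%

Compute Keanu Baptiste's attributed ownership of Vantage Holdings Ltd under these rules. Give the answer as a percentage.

Chain via Northgate Partners LP → Oakhollow Energy Co. (R2): 66% × 26% × 17% = 2.9172% of Vantage Holdings Ltd.
Chain via Granite Shipping BV → Slate Logistics SA (R2): 56% × 16% × 21% = 1.8816% of Vantage Holdings Ltd.
Chain via Cobalt Foods Inc. → Quarry Manufacturing Inc. (R2): 59% × 46% × 37% = 10.0418% of Vantage Holdings Ltd.
Aggregating (R1): 2.9172% + 1.8816% + 10.0418% = 14.8406%.

14.8406%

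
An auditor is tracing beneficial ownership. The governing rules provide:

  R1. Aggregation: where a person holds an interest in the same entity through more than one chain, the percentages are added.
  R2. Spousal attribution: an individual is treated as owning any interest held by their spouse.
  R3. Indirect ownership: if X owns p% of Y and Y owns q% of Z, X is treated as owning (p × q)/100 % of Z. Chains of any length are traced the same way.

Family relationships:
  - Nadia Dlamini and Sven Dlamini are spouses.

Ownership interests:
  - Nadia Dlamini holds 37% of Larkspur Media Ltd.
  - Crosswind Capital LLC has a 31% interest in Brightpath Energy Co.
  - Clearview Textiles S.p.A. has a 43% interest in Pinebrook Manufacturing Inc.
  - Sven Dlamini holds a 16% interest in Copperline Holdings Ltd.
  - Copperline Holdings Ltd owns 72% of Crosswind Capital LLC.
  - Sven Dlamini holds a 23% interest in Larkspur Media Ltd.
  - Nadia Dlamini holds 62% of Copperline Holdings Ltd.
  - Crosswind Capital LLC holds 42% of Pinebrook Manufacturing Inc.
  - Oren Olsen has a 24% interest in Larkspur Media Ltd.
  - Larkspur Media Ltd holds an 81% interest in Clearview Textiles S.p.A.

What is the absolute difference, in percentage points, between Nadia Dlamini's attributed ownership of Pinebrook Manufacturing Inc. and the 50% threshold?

5.5148

By spousal attribution (R2), Nadia Dlamini is treated as also owning Sven Dlamini's interest in Larkspur Media Ltd, giving 37% + 23% = 60%.
By spousal attribution (R2), Nadia Dlamini is treated as also owning Sven Dlamini's interest in Copperline Holdings Ltd, giving 62% + 16% = 78%.
Chain via Larkspur Media Ltd → Clearview Textiles S.p.A. (R3): 60% × 81% × 43% = 20.898% of Pinebrook Manufacturing Inc.
Chain via Copperline Holdings Ltd → Crosswind Capital LLC (R3): 78% × 72% × 42% = 23.5872% of Pinebrook Manufacturing Inc.
Aggregating (R1): 20.898% + 23.5872% = 44.4852%.
44.4852% falls short of the 50% threshold by 5.5148 percentage points.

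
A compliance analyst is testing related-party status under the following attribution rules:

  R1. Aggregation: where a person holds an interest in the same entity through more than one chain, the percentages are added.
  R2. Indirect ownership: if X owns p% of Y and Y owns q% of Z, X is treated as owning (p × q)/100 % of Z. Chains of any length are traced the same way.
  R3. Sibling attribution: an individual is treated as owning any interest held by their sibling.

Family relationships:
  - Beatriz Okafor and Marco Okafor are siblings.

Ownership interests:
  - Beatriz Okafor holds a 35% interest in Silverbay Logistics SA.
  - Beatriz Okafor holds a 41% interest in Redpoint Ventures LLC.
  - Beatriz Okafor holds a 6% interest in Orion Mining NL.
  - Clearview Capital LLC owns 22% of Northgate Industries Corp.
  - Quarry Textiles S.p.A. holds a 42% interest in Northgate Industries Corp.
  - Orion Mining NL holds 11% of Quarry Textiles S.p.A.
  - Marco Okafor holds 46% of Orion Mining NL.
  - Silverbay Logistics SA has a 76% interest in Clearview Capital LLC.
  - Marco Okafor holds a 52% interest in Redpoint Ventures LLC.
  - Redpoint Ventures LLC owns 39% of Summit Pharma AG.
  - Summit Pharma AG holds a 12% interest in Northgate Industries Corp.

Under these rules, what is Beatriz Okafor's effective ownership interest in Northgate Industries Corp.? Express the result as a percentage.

By sibling attribution (R3), Beatriz Okafor is treated as also owning Marco Okafor's interest in Orion Mining NL, giving 6% + 46% = 52%.
By sibling attribution (R3), Beatriz Okafor is treated as also owning Marco Okafor's interest in Redpoint Ventures LLC, giving 41% + 52% = 93%.
Chain via Orion Mining NL → Quarry Textiles S.p.A. (R2): 52% × 11% × 42% = 2.4024% of Northgate Industries Corp.
Chain via Silverbay Logistics SA → Clearview Capital LLC (R2): 35% × 76% × 22% = 5.852% of Northgate Industries Corp.
Chain via Redpoint Ventures LLC → Summit Pharma AG (R2): 93% × 39% × 12% = 4.3524% of Northgate Industries Corp.
Aggregating (R1): 2.4024% + 5.852% + 4.3524% = 12.6068%.

12.6068%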